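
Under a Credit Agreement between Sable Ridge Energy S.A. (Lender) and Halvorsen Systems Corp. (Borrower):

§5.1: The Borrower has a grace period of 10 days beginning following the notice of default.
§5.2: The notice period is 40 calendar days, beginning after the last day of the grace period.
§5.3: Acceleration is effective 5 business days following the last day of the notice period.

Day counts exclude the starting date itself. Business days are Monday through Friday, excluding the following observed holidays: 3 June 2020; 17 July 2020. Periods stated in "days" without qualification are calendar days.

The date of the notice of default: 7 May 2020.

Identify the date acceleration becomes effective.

3 July 2020

The last day of the grace period: 7 May 2020 + 10 days = 17 May 2020.
The last day of the notice period: 17 May 2020 + 40 days = 26 June 2020.
From Friday, 26 June 2020, 5 business days (Jun 29, Jun 30, Jul 1, Jul 2, Jul 3, skipping weekends) brings us to Friday, 3 July 2020, which is the date acceleration becomes effective.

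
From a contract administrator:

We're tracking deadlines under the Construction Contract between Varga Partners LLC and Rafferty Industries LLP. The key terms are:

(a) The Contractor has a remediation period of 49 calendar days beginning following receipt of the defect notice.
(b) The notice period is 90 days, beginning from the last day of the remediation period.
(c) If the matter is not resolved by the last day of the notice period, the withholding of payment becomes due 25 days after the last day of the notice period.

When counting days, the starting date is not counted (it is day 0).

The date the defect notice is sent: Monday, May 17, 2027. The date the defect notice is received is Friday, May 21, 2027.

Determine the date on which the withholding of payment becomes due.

November 1, 2027

Adding 49 calendar days to May 21, 2027 gives July 9, 2027, which is the last day of the remediation period.
The last day of the notice period: July 9, 2027 + 90 days = October 7, 2027.
The date on which the withholding of payment becomes due: October 7, 2027 + 25 days = November 1, 2027.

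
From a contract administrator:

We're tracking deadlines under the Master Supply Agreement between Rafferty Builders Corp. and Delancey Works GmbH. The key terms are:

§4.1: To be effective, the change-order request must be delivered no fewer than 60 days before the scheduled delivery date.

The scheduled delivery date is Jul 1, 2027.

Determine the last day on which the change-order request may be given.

Counting back 60 calendar days from Jul 1, 2027 gives May 2, 2027.

May 2, 2027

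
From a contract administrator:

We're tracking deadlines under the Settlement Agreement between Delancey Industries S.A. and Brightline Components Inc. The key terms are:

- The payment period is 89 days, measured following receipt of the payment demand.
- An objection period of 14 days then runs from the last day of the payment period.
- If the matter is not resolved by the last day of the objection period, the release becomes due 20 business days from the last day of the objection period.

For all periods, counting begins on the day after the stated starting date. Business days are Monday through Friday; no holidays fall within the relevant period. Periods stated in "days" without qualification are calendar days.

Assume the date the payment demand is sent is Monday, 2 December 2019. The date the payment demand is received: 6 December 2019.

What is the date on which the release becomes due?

The last day of the payment period: 89 calendar days after 6 December 2019 is 4 March 2020.
The last day of the objection period: 14 calendar days after 4 March 2020 is 18 March 2020.
The date on which the release becomes due: counting 20 business days from Wednesday, 18 March 2020 (Mar 19, Mar 20, Mar 23, Mar 24, …, Apr 13, Apr 14, Apr 15, skipping weekends) reaches Wednesday, 15 April 2020.

15 April 2020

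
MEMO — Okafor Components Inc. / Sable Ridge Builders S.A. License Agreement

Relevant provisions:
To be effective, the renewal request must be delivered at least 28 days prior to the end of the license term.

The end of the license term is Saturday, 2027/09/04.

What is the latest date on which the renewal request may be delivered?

2027/08/07

Counting back 28 calendar days from 2027/09/04 gives 2027/08/07.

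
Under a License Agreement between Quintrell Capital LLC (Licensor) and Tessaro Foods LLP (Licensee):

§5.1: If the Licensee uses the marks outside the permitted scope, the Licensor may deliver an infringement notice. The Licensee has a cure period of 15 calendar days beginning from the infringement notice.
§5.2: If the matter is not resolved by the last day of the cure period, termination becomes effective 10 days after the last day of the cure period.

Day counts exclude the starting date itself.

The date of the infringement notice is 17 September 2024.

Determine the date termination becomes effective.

12 October 2024

The last day of the cure period: 17 September 2024 + 15 days = 2 October 2024.
Adding 10 calendar days to 2 October 2024 gives 12 October 2024, which is the date termination becomes effective.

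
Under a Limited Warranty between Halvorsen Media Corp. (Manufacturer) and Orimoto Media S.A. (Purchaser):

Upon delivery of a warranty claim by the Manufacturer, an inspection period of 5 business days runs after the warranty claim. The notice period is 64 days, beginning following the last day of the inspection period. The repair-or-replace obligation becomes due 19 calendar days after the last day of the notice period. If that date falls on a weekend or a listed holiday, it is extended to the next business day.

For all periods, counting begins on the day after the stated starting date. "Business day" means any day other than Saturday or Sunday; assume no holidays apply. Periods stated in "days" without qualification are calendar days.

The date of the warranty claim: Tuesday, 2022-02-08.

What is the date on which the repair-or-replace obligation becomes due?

The last day of the inspection period: 5 business days after Tuesday, 2022-02-08, skipping weekends — Feb 9, Feb 10, Feb 11, Feb 14, Feb 15 — lands on Tuesday, 2022-02-15.
Adding 64 calendar days to 2022-02-15 gives 2022-04-20, which is the last day of the notice period.
The date on which the repair-or-replace obligation becomes due: 19 calendar days after 2022-04-20 is 2022-05-09. 2022-05-09 is a Monday, so no roll-forward applies.

2022-05-09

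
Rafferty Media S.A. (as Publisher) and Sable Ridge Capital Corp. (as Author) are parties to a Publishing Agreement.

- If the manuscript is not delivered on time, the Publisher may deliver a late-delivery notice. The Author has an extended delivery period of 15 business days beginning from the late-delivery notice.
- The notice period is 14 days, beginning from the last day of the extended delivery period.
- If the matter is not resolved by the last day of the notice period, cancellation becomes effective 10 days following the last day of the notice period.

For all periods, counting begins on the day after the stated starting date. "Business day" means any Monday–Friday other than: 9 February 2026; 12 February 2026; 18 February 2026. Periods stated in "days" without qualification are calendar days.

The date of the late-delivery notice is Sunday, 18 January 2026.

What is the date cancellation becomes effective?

2 March 2026

The last day of the extended delivery period: 15 business days after Sunday, 18 January 2026, skipping weekends — Jan 19, Jan 20, Jan 21, Jan 22, …, Feb 4, Feb 5, Feb 6 — lands on Friday, 6 February 2026.
Adding 14 calendar days to 6 February 2026 gives 20 February 2026, which is the last day of the notice period.
Adding 10 calendar days to 20 February 2026 gives 2 March 2026, which is the date cancellation becomes effective.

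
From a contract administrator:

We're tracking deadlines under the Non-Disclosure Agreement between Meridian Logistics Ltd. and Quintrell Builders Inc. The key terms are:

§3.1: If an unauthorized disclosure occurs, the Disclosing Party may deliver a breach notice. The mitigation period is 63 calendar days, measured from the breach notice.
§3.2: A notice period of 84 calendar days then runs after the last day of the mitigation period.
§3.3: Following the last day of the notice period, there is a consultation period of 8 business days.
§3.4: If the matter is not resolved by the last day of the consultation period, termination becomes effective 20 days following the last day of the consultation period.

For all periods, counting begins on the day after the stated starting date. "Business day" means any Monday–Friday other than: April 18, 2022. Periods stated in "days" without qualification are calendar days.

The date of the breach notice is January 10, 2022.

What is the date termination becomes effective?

Adding 63 calendar days to January 10, 2022 gives March 14, 2022, which is the last day of the mitigation period.
The last day of the notice period: March 14, 2022 + 84 days = June 6, 2022.
From Monday, June 6, 2022, 8 business days (Jun 7, Jun 8, Jun 9, Jun 10, Jun 13, Jun 14, Jun 15, Jun 16, skipping weekends) brings us to Thursday, June 16, 2022, which is the last day of the consultation period.
The date termination becomes effective: 20 calendar days after June 16, 2022 is July 6, 2022.

July 6, 2022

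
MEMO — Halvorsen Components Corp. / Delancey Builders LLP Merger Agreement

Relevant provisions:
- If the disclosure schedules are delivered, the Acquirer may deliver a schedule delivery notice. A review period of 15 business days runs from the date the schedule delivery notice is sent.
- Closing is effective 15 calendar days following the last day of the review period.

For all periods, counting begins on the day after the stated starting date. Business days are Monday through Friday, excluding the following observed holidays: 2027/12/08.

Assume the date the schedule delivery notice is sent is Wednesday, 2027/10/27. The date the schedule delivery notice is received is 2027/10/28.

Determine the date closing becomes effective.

The last day of the review period: counting 15 business days from Wednesday, 2027/10/27 (Oct 28, Oct 29, Nov 1, Nov 2, …, Nov 15, Nov 16, Nov 17, skipping weekends) reaches Wednesday, 2027/11/17.
Adding 15 calendar days to 2027/11/17 gives 2027/12/02, which is the date closing becomes effective.

2027/12/02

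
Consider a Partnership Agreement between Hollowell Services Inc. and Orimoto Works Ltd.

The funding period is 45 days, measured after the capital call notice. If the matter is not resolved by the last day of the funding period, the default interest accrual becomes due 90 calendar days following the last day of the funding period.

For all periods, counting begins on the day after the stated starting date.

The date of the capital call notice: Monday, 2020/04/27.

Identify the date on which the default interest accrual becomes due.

Adding 45 calendar days to 2020/04/27 gives 2020/06/11, which is the last day of the funding period.
Adding 90 calendar days to 2020/06/11 gives 2020/09/09, which is the date on which the default interest accrual becomes due.

2020/09/09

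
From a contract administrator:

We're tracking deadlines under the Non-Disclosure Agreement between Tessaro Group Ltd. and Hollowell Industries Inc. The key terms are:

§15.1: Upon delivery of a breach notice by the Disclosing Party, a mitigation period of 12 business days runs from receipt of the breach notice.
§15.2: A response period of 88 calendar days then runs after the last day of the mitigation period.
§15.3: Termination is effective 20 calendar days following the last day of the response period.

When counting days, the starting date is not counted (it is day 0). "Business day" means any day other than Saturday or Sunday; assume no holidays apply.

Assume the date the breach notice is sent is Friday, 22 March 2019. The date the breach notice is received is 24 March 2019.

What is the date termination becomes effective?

26 July 2019

The last day of the mitigation period: 12 business days after Sunday, 24 March 2019, skipping weekends — Mar 25, Mar 26, Mar 27, Mar 28, …, Apr 5, Apr 8, Apr 9 — lands on Tuesday, 9 April 2019.
The last day of the response period: 88 calendar days after 9 April 2019 is 6 July 2019.
The date termination becomes effective: 20 calendar days after 6 July 2019 is 26 July 2019.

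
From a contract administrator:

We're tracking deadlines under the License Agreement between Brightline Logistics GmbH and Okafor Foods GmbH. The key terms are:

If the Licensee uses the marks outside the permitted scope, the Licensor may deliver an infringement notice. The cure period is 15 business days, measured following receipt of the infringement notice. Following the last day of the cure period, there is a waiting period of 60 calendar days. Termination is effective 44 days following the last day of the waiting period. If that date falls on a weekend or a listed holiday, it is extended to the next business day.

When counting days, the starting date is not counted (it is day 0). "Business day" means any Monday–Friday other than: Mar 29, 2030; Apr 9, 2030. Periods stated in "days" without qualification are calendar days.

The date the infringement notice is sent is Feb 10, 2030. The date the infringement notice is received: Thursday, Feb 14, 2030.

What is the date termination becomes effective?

From Thursday, Feb 14, 2030, 15 business days (Feb 15, Feb 18, Feb 19, Feb 20, …, Mar 5, Mar 6, Mar 7, skipping weekends) brings us to Thursday, Mar 7, 2030, which is the last day of the cure period.
Adding 60 calendar days to Mar 7, 2030 gives May 6, 2030, which is the last day of the waiting period.
The date termination becomes effective: 44 calendar days after May 6, 2030 is Jun 19, 2030. Jun 19, 2030 is a Wednesday and is not a listed holiday, so no roll-forward applies.

Jun 19, 2030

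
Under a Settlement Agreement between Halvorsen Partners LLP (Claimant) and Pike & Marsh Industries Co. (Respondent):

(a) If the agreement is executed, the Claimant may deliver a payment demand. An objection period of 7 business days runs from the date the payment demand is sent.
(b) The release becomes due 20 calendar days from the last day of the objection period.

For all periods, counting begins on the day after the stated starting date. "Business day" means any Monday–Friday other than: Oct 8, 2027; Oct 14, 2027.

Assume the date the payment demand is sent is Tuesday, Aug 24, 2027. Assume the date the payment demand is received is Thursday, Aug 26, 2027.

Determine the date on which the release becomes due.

From Tuesday, Aug 24, 2027, 7 business days (Aug 25, Aug 26, Aug 27, Aug 30, Aug 31, Sep 1, Sep 2, skipping weekends) brings us to Thursday, Sep 2, 2027, which is the last day of the objection period.
Adding 20 calendar days to Sep 2, 2027 gives Sep 22, 2027, which is the date on which the release becomes due.

Sep 22, 2027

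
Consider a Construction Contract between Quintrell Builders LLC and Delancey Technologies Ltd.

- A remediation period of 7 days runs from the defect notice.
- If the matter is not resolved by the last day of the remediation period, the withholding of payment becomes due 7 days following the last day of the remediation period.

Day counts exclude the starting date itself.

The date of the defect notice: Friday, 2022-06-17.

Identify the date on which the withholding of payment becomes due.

2022-07-01

The last day of the remediation period: 2022-06-17 + 7 days = 2022-06-24.
The date on which the withholding of payment becomes due: 7 calendar days after 2022-06-24 is 2022-07-01.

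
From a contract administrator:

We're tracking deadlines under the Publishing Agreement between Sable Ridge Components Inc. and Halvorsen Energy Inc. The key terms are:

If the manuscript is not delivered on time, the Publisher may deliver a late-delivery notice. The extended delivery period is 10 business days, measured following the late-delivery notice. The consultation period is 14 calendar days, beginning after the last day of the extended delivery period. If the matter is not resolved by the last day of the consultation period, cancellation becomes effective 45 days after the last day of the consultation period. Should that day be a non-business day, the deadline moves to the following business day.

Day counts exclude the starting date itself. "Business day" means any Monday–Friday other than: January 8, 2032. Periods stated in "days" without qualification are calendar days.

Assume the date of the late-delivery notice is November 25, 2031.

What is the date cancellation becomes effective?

The last day of the extended delivery period: counting 10 business days from Tuesday, November 25, 2031 (Nov 26, Nov 27, Nov 28, Dec 1, Dec 2, Dec 3, Dec 4, Dec 5, Dec 8, Dec 9, skipping weekends) reaches Tuesday, December 9, 2031.
The last day of the consultation period: 14 calendar days after December 9, 2031 is December 23, 2031.
The date cancellation becomes effective: 45 calendar days after December 23, 2031 is February 6, 2032. February 6, 2032 is a Friday and is not a listed holiday, so no roll-forward applies.

February 6, 2032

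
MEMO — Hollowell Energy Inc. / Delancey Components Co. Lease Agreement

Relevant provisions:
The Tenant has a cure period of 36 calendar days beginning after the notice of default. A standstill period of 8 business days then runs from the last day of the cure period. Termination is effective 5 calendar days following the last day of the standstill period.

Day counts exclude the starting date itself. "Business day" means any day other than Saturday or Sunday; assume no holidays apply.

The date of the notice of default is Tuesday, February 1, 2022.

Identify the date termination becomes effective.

March 26, 2022

The last day of the cure period: February 1, 2022 + 36 days = March 9, 2022.
The last day of the standstill period: counting 8 business days from Wednesday, March 9, 2022 (Mar 10, Mar 11, Mar 14, Mar 15, Mar 16, Mar 17, Mar 18, Mar 21, skipping weekends) reaches Monday, March 21, 2022.
Adding 5 calendar days to March 21, 2022 gives March 26, 2022, which is the date termination becomes effective.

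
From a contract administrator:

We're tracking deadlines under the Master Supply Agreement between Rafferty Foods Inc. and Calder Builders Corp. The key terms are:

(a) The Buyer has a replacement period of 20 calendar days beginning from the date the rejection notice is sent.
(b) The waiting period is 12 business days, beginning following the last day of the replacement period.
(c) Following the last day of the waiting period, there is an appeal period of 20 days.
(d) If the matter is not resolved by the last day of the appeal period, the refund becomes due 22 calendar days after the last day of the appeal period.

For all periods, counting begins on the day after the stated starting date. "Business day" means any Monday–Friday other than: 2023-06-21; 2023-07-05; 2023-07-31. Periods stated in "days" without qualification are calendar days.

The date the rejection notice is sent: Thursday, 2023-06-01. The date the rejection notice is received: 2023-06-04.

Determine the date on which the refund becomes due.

2023-08-21

Adding 20 calendar days to 2023-06-01 gives 2023-06-21, which is the last day of the replacement period.
The last day of the waiting period: 12 business days after Wednesday, 2023-06-21, skipping weekends and the listed holiday on Jul 5 — Jun 22, Jun 23, Jun 26, Jun 27, …, Jul 6, Jul 7, Jul 10 — lands on Monday, 2023-07-10.
Adding 20 calendar days to 2023-07-10 gives 2023-07-30, which is the last day of the appeal period.
The date on which the refund becomes due: 22 calendar days after 2023-07-30 is 2023-08-21.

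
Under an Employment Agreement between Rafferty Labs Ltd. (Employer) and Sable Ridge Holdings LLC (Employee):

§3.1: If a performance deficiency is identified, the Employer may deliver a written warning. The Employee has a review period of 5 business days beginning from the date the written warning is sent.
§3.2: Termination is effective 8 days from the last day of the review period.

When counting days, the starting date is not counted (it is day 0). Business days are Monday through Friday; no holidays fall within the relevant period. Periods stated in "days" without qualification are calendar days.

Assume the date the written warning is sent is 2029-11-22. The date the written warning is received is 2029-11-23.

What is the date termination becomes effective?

2029-12-07

The last day of the review period: counting 5 business days from Thursday, 2029-11-22 (Nov 23, Nov 26, Nov 27, Nov 28, Nov 29, skipping weekends) reaches Thursday, 2029-11-29.
The date termination becomes effective: 8 calendar days after 2029-11-29 is 2029-12-07.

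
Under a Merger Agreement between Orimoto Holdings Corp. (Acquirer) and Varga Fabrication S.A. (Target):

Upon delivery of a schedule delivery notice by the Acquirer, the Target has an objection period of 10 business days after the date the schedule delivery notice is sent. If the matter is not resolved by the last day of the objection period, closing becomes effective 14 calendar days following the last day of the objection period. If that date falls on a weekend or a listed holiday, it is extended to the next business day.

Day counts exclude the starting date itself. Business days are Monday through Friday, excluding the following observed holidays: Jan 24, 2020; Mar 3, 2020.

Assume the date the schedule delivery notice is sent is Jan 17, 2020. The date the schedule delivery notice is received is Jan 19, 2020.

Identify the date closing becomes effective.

Feb 17, 2020

The last day of the objection period: counting 10 business days from Friday, Jan 17, 2020 (Jan 20, Jan 21, Jan 22, Jan 23, Jan 27, Jan 28, Jan 29, Jan 30, Jan 31, Feb 3, skipping weekends and the listed holiday on Jan 24) reaches Monday, Feb 3, 2020.
Adding 14 calendar days to Feb 3, 2020 gives Feb 17, 2020, which is the date closing becomes effective. Feb 17, 2020 is a Monday and is not a listed holiday, so no roll-forward applies.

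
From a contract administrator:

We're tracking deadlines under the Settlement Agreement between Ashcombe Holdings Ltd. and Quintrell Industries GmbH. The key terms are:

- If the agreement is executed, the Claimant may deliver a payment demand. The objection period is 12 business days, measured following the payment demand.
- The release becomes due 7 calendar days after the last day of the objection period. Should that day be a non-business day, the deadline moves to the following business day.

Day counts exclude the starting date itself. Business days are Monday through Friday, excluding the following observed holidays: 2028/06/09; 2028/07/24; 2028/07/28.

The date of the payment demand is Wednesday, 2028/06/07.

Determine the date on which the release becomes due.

2028/07/03

The last day of the objection period: counting 12 business days from Wednesday, 2028/06/07 (Jun 8, Jun 12, Jun 13, Jun 14, …, Jun 22, Jun 23, Jun 26, skipping weekends and the listed holiday on Jun 9) reaches Monday, 2028/06/26.
Adding 7 calendar days to 2028/06/26 gives 2028/07/03, which is the date on which the release becomes due. 2028/07/03 is a Monday and is not a listed holiday, so no roll-forward applies.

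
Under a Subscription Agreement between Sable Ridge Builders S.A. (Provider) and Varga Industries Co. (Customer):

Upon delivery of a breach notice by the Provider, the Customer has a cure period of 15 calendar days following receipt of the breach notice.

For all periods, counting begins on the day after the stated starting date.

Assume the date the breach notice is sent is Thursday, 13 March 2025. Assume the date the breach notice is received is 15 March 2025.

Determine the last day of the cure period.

30 March 2025

The last day of the cure period: 15 March 2025 + 15 days = 30 March 2025.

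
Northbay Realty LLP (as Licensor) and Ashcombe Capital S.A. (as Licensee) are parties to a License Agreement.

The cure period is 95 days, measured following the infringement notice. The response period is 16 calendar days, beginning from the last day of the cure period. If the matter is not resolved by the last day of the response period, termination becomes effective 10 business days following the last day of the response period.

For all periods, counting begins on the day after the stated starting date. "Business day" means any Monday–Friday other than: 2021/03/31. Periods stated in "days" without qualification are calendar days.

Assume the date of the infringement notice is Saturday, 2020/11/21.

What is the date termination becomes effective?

The last day of the cure period: 95 calendar days after 2020/11/21 is 2021/02/24.
Adding 16 calendar days to 2021/02/24 gives 2021/03/12, which is the last day of the response period.
The date termination becomes effective: counting 10 business days from Friday, 2021/03/12 (Mar 15, Mar 16, Mar 17, Mar 18, Mar 19, Mar 22, Mar 23, Mar 24, Mar 25, Mar 26, skipping weekends) reaches Friday, 2021/03/26.

2021/03/26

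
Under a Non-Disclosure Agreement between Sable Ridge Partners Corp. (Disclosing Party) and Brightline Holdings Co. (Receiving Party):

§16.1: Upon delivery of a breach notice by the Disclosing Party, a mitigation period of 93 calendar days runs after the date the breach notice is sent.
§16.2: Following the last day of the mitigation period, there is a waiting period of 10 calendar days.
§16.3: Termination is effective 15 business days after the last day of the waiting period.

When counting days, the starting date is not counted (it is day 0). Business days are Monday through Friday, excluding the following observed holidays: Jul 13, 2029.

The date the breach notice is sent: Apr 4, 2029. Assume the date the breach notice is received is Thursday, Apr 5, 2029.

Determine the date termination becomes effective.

Aug 6, 2029

Adding 93 calendar days to Apr 4, 2029 gives Jul 6, 2029, which is the last day of the mitigation period.
The last day of the waiting period: 10 calendar days after Jul 6, 2029 is Jul 16, 2029.
The date termination becomes effective: 15 business days after Monday, Jul 16, 2029, skipping weekends — Jul 17, Jul 18, Jul 19, Jul 20, …, Aug 2, Aug 3, Aug 6 — lands on Monday, Aug 6, 2029.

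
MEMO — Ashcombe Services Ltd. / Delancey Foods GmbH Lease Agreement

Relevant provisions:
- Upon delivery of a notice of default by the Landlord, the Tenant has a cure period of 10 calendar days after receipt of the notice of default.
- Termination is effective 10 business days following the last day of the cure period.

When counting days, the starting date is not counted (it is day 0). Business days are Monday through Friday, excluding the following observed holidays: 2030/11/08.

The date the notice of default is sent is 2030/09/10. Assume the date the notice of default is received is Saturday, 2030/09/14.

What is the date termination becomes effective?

2030/10/08

The last day of the cure period: 10 calendar days after 2030/09/14 is 2030/09/24.
The date termination becomes effective: 10 business days after Tuesday, 2030/09/24, skipping weekends — Sep 25, Sep 26, Sep 27, Sep 30, Oct 1, Oct 2, Oct 3, Oct 4, Oct 7, Oct 8 — lands on Tuesday, 2030/10/08.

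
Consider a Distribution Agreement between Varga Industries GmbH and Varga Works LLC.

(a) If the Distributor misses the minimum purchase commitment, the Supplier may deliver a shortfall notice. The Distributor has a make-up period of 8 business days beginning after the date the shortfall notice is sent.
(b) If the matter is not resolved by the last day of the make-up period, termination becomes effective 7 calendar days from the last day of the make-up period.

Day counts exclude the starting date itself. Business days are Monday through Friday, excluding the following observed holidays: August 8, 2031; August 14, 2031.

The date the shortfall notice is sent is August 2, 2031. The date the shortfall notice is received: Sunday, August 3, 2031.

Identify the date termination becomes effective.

August 22, 2031

The last day of the make-up period: counting 8 business days from Saturday, August 2, 2031 (Aug 4, Aug 5, Aug 6, Aug 7, Aug 11, Aug 12, Aug 13, Aug 15, skipping weekends and the listed holidays on Aug 8, Aug 14) reaches Friday, August 15, 2031.
The date termination becomes effective: 7 calendar days after August 15, 2031 is August 22, 2031.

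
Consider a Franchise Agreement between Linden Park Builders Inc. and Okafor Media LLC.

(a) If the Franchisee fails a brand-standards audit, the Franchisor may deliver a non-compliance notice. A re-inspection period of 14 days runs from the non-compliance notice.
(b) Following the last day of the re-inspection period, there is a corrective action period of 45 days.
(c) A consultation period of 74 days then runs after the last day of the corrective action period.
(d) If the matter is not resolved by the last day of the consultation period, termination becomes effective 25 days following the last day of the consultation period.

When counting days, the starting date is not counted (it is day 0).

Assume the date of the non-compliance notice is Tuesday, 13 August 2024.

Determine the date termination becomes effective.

18 January 2025

The last day of the re-inspection period: 14 calendar days after 13 August 2024 is 27 August 2024.
The last day of the corrective action period: 45 calendar days after 27 August 2024 is 11 October 2024.
The last day of the consultation period: 11 October 2024 + 74 days = 24 December 2024.
The date termination becomes effective: 25 calendar days after 24 December 2024 is 18 January 2025.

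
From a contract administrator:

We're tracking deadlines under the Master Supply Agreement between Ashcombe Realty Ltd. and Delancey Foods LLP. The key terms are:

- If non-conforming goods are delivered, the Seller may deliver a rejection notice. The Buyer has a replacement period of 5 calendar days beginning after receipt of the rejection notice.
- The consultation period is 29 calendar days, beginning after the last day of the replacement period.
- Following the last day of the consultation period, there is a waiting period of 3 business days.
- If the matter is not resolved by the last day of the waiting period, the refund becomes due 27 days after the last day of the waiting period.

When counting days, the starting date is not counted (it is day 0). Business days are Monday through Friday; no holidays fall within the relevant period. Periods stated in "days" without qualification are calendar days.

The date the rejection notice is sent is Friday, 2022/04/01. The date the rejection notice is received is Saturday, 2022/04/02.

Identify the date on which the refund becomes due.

The last day of the replacement period: 5 calendar days after 2022/04/02 is 2022/04/07.
The last day of the consultation period: 29 calendar days after 2022/04/07 is 2022/05/06.
The last day of the waiting period: 3 business days after Friday, 2022/05/06, skipping weekends — May 9, May 10, May 11 — lands on Wednesday, 2022/05/11.
The date on which the refund becomes due: 2022/05/11 + 27 days = 2022/06/07.

2022/06/07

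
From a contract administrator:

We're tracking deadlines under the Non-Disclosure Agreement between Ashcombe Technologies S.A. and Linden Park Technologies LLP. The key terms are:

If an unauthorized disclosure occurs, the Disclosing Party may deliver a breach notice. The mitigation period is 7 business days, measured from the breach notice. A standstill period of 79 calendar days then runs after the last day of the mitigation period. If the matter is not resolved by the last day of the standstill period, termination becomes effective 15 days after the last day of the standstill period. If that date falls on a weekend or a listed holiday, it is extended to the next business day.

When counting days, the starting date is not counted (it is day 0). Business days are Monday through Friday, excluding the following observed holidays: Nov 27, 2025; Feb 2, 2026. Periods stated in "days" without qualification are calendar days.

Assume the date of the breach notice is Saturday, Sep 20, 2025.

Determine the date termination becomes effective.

Jan 2, 2026

From Saturday, Sep 20, 2025, 7 business days (Sep 22, Sep 23, Sep 24, Sep 25, Sep 26, Sep 29, Sep 30, skipping weekends) brings us to Tuesday, Sep 30, 2025, which is the last day of the mitigation period.
Adding 79 calendar days to Sep 30, 2025 gives Dec 18, 2025, which is the last day of the standstill period.
The date termination becomes effective: Dec 18, 2025 + 15 days = Jan 2, 2026. Jan 2, 2026 is a Friday and is not a listed holiday, so no roll-forward applies.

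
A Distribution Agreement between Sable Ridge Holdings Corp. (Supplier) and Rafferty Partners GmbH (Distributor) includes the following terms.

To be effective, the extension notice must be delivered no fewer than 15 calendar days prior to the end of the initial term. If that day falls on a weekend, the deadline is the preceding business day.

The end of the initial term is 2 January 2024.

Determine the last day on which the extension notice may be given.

18 December 2023

2 January 2024 minus 15 days is 18 December 2023. That is a Monday, so no adjustment is needed.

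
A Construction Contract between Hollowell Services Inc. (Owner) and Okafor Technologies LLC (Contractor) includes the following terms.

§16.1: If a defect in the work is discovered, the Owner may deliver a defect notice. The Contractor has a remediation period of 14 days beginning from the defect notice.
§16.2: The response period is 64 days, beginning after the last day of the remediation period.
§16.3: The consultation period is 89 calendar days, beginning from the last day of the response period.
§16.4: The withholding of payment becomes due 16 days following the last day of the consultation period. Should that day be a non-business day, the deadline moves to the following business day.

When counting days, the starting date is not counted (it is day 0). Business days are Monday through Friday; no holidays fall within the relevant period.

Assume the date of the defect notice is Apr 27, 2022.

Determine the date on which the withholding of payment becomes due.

Oct 27, 2022

The last day of the remediation period: Apr 27, 2022 + 14 days = May 11, 2022.
The last day of the response period: May 11, 2022 + 64 days = Jul 14, 2022.
The last day of the consultation period: Jul 14, 2022 + 89 days = Oct 11, 2022.
The date on which the withholding of payment becomes due: Oct 11, 2022 + 16 days = Oct 27, 2022. Oct 27, 2022 is a Thursday, so no roll-forward applies.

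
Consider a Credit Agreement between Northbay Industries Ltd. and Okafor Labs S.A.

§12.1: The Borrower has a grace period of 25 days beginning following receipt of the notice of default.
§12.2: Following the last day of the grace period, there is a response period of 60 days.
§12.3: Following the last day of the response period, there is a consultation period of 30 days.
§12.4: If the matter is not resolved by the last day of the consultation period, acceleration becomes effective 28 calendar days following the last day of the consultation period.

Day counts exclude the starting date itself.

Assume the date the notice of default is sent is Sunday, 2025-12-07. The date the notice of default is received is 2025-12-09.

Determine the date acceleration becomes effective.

The last day of the grace period: 25 calendar days after 2025-12-09 is 2026-01-03.
The last day of the response period: 2026-01-03 + 60 days = 2026-03-04.
Adding 30 calendar days to 2026-03-04 gives 2026-04-03, which is the last day of the consultation period.
The date acceleration becomes effective: 28 calendar days after 2026-04-03 is 2026-05-01.

2026-05-01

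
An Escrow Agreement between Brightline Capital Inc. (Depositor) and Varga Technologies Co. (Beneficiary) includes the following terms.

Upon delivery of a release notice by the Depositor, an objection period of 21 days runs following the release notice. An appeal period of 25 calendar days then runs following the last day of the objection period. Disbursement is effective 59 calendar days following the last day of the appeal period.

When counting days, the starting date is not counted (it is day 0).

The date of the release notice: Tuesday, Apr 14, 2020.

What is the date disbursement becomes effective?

Adding 21 calendar days to Apr 14, 2020 gives May 5, 2020, which is the last day of the objection period.
The last day of the appeal period: May 5, 2020 + 25 days = May 30, 2020.
The date disbursement becomes effective: 59 calendar days after May 30, 2020 is Jul 28, 2020.

Jul 28, 2020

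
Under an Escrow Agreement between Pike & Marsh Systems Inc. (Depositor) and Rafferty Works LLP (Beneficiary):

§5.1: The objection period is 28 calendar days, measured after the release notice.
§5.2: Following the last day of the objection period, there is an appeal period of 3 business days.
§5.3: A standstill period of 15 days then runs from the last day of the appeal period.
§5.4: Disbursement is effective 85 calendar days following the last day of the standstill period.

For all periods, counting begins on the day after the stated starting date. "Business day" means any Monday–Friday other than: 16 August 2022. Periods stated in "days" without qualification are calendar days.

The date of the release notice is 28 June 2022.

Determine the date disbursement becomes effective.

6 November 2022

The last day of the objection period: 28 June 2022 + 28 days = 26 July 2022.
From Tuesday, 26 July 2022, 3 business days (Jul 27, Jul 28, Jul 29, skipping weekends) brings us to Friday, 29 July 2022, which is the last day of the appeal period.
The last day of the standstill period: 15 calendar days after 29 July 2022 is 13 August 2022.
The date disbursement becomes effective: 85 calendar days after 13 August 2022 is 6 November 2022.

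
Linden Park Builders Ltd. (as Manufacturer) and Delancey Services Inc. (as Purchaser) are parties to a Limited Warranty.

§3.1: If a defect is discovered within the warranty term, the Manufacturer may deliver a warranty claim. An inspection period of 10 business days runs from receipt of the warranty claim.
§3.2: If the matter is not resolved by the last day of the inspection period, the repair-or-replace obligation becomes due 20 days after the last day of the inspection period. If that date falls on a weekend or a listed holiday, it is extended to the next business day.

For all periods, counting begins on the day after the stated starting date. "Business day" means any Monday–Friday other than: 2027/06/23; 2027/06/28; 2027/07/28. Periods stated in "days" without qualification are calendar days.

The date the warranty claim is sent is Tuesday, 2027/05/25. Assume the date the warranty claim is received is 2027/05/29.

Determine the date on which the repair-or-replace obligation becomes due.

From Saturday, 2027/05/29, 10 business days (May 31, Jun 1, Jun 2, Jun 3, Jun 4, Jun 7, Jun 8, Jun 9, Jun 10, Jun 11, skipping weekends) brings us to Friday, 2027/06/11, which is the last day of the inspection period.
The date on which the repair-or-replace obligation becomes due: 2027/06/11 + 20 days = 2027/07/01. 2027/07/01 is a Thursday and is not a listed holiday, so no roll-forward applies.

2027/07/01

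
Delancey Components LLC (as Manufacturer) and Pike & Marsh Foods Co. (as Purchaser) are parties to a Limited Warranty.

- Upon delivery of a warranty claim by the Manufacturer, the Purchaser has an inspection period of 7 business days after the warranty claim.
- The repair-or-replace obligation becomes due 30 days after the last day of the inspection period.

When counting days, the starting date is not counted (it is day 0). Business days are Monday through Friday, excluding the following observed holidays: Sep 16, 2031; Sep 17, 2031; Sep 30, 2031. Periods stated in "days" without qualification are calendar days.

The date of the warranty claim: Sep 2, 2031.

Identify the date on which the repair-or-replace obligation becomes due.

From Tuesday, Sep 2, 2031, 7 business days (Sep 3, Sep 4, Sep 5, Sep 8, Sep 9, Sep 10, Sep 11, skipping weekends) brings us to Thursday, Sep 11, 2031, which is the last day of the inspection period.
The date on which the repair-or-replace obligation becomes due: Sep 11, 2031 + 30 days = Oct 11, 2031.

Oct 11, 2031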